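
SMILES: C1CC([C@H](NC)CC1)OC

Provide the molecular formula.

Heavy atoms from the SMILES: 8 C, 1 N, 1 O.
Implicit hydrogens by atom environment:
  4 × C: 2 H each → 8
  2 × C: 3 H each → 6
  2 × C: 1 H each → 2
  1 × N: 1 H
  1 × O: no H
  Total hydrogens = 17.
Molecular formula: C8H17NO

C8H17NO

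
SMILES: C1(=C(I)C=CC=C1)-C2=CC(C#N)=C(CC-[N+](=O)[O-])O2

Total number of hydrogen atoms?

9

Hydrogens are implicit in SMILES; fill each atom to its normal valence:
  5 × C (aromatic): 1 H each → 5
  5 × C (aromatic): no H
  2 × C: 2 H each → 4
  1 × C: no H
  1 × I: no H
  1 × N: no H
  1 × N (charge +1): no H
  1 × O (aromatic): no H
  1 × O: no H
  1 × O (charge -1): no H
  Total hydrogens = 9.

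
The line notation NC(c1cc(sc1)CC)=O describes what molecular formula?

C7H9NOS

Heavy atoms from the SMILES: 7 C, 1 N, 1 O, 1 S.
Implicit hydrogens by atom environment:
  2 × C (aromatic): 1 H each → 2
  2 × C (aromatic): no H
  1 × C: 3 H
  1 × C: 2 H
  1 × C: no H
  1 × N: 2 H
  1 × O: no H
  1 × S (aromatic): no H
  Total hydrogens = 9.
Molecular formula: C7H9NOS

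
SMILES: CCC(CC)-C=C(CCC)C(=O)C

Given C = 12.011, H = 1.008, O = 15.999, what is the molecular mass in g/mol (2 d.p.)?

182.31

Molecular formula: C12H22O.
M = 12×12.011 + 22×1.008 + 1×15.999 = 182.31 g/mol.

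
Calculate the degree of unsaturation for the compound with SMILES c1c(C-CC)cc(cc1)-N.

Molecular formula from the SMILES: C9H13N.
DoU = (2C + 2 + N − H − X)/2 = (2·9 + 2 + 1 − 13 − 0)/2 = 8/2 = 4.
(Structurally: 1 ring(s) + 3 π bond(s) = 4.)

4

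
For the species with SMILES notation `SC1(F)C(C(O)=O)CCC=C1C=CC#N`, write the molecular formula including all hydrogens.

C10H10FNO2S

Heavy atoms from the SMILES: 10 C, 1 F, 1 N, 2 O, 1 S.
Implicit hydrogens by atom environment:
  4 × C: 1 H each → 4
  4 × C: no H
  2 × C: 2 H each → 4
  1 × F: no H
  1 × N: no H
  1 × O: 1 H
  1 × O: no H
  1 × S: 1 H
  Total hydrogens = 10.
Molecular formula: C10H10FNO2S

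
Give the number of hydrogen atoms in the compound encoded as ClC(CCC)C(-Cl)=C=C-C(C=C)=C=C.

14

Hydrogens are implicit in SMILES; fill each atom to its normal valence:
  4 × C: 2 H each → 8
  4 × C: no H
  3 × C: 1 H each → 3
  2 × Cl: no H
  1 × C: 3 H
  Total hydrogens = 14.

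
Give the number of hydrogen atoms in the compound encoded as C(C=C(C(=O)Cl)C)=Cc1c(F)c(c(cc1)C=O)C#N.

9

Hydrogens are implicit in SMILES; fill each atom to its normal valence:
  4 × C: 1 H each → 4
  4 × C (aromatic): no H
  3 × C: no H
  2 × C (aromatic): 1 H each → 2
  2 × O: no H
  1 × C: 3 H
  1 × Cl: no H
  1 × F: no H
  1 × N: no H
  Total hydrogens = 9.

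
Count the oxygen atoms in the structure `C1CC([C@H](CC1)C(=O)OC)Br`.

The symbol for oxygen appears 2 times in the SMILES.

2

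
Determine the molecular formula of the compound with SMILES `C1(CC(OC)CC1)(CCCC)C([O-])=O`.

C11H19O3-

Heavy atoms from the SMILES: 11 C, 3 O.
Implicit hydrogens by atom environment:
  6 × C: 2 H each → 12
  2 × C: 3 H each → 6
  2 × C: no H
  2 × O: no H
  1 × C: 1 H
  1 × O (charge -1): no H
  Total hydrogens = 19.
Net charge -1.
Molecular formula: C11H19O3-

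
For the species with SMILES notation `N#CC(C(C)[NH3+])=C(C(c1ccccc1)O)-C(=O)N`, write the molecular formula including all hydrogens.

C13H16N3O2+

Heavy atoms from the SMILES: 13 C, 3 N, 2 O.
Implicit hydrogens by atom environment:
  5 × C (aromatic): 1 H each → 5
  4 × C: no H
  2 × C: 1 H each → 2
  1 × C: 3 H
  1 × C (aromatic): no H
  1 × N (charge +1): 3 H
  1 × N: 2 H
  1 × N: no H
  1 × O: 1 H
  1 × O: no H
  Total hydrogens = 16.
Net charge +1.
Molecular formula: C13H16N3O2+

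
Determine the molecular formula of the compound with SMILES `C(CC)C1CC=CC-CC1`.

C10H18

Heavy atoms from the SMILES: 10 C.
Implicit hydrogens by atom environment:
  6 × C: 2 H each → 12
  3 × C: 1 H each → 3
  1 × C: 3 H
  Total hydrogens = 18.
Molecular formula: C10H18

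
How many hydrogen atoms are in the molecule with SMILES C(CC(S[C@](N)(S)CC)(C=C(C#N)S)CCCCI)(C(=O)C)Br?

Hydrogens are implicit in SMILES; fill each atom to its normal valence:
  6 × C: 2 H each → 12
  5 × C: no H
  2 × C: 3 H each → 6
  2 × C: 1 H each → 2
  2 × S: 1 H each → 2
  1 × Br: no H
  1 × I: no H
  1 × N: 2 H
  1 × N: no H
  1 × O: no H
  1 × S: no H
  Total hydrogens = 24.

24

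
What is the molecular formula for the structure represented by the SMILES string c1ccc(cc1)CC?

Heavy atoms from the SMILES: 8 C.
Implicit hydrogens by atom environment:
  5 × C (aromatic): 1 H each → 5
  1 × C: 3 H
  1 × C: 2 H
  1 × C (aromatic): no H
  Total hydrogens = 10.
Molecular formula: C8H10

C8H10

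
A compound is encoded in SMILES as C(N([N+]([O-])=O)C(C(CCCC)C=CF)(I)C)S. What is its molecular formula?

Heavy atoms from the SMILES: 10 C, 1 F, 1 I, 2 N, 2 O, 1 S.
Implicit hydrogens by atom environment:
  4 × C: 2 H each → 8
  3 × C: 1 H each → 3
  2 × C: 3 H each → 6
  1 × C: no H
  1 × F: no H
  1 × I: no H
  1 × N: no H
  1 × N (charge +1): no H
  1 × O: no H
  1 × O (charge -1): no H
  1 × S: 1 H
  Total hydrogens = 18.
Molecular formula: C10H18FIN2O2S

C10H18FIN2O2S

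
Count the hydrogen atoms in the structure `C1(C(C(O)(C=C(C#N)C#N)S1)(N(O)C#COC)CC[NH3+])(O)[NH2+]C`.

Hydrogens are implicit in SMILES; fill each atom to its normal valence:
  8 × C: no H
  3 × N: no H
  3 × O: 1 H each → 3
  2 × C: 3 H each → 6
  2 × C: 2 H each → 4
  1 × C: 1 H
  1 × N (charge +1): 3 H
  1 × N (charge +1): 2 H
  1 × O: no H
  1 × S: no H
  Total hydrogens = 19.

19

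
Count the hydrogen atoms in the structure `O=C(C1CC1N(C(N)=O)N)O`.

Hydrogens are implicit in SMILES; fill each atom to its normal valence:
  2 × C: 1 H each → 2
  2 × C: no H
  2 × N: 2 H each → 4
  2 × O: no H
  1 × C: 2 H
  1 × N: no H
  1 × O: 1 H
  Total hydrogens = 9.

9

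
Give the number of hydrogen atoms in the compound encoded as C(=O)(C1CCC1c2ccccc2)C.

Hydrogens are implicit in SMILES; fill each atom to its normal valence:
  5 × C (aromatic): 1 H each → 5
  2 × C: 2 H each → 4
  2 × C: 1 H each → 2
  1 × C: 3 H
  1 × C: no H
  1 × C (aromatic): no H
  1 × O: no H
  Total hydrogens = 14.

14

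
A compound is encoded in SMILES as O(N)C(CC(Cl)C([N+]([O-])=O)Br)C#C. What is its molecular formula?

Heavy atoms from the SMILES: 1 Br, 6 C, 1 Cl, 2 N, 3 O.
Implicit hydrogens by atom environment:
  4 × C: 1 H each → 4
  2 × O: no H
  1 × Br: no H
  1 × C: 2 H
  1 × C: no H
  1 × Cl: no H
  1 × N: 2 H
  1 × N (charge +1): no H
  1 × O (charge -1): no H
  Total hydrogens = 8.
Molecular formula: C6H8BrClN2O3

C6H8BrClN2O3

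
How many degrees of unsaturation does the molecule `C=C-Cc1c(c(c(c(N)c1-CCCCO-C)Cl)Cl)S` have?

Molecular formula from the SMILES: C14H19Cl2NOS.
DoU = (2C + 2 + N − H − X)/2 = (2·14 + 2 + 1 − 19 − 2)/2 = 10/2 = 5.
(Structurally: 1 ring(s) + 4 π bond(s) = 5.)

5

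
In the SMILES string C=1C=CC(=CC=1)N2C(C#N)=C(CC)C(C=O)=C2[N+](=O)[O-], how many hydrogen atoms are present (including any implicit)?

11

Hydrogens are implicit in SMILES; fill each atom to its normal valence:
  5 × C (aromatic): 1 H each → 5
  5 × C (aromatic): no H
  2 × O: no H
  1 × C: 3 H
  1 × C: 2 H
  1 × C: 1 H
  1 × C: no H
  1 × N (aromatic): no H
  1 × N: no H
  1 × N (charge +1): no H
  1 × O (charge -1): no H
  Total hydrogens = 11.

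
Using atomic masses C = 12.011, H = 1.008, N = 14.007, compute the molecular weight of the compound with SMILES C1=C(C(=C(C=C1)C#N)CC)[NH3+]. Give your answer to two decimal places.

Molecular formula: C9H11N2+.
M = 9×12.011 + 11×1.008 + 2×14.007 = 147.20 g/mol.

147.20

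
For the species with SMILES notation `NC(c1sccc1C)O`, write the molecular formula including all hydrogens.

C6H9NOS

Heavy atoms from the SMILES: 6 C, 1 N, 1 O, 1 S.
Implicit hydrogens by atom environment:
  2 × C (aromatic): 1 H each → 2
  2 × C (aromatic): no H
  1 × C: 3 H
  1 × C: 1 H
  1 × N: 2 H
  1 × O: 1 H
  1 × S (aromatic): no H
  Total hydrogens = 9.
Molecular formula: C6H9NOS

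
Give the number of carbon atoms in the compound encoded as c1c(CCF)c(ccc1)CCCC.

The symbol for carbon appears 12 times in the SMILES. Lowercase c denotes aromatic carbon and counts toward C.

12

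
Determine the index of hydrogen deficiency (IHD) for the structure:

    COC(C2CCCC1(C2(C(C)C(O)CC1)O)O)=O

Molecular formula from the SMILES: C13H22O5.
DoU = (2C + 2 + N − H − X)/2 = (2·13 + 2 + 0 − 22 − 0)/2 = 6/2 = 3.
(Structurally: 2 ring(s) + 1 π bond(s) = 3.)

3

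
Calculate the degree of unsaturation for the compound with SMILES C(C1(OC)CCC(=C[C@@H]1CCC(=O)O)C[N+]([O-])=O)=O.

Molecular formula from the SMILES: C12H17NO6.
DoU = (2C + 2 + N − H − X)/2 = (2·12 + 2 + 1 − 17 − 0)/2 = 10/2 = 5.
(Structurally: 1 ring(s) + 4 π bond(s) = 5.)

5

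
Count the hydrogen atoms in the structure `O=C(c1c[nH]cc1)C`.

Hydrogens are implicit in SMILES; fill each atom to its normal valence:
  3 × C (aromatic): 1 H each → 3
  1 × C: 3 H
  1 × C (aromatic): no H
  1 × C: no H
  1 × N (aromatic): 1 H
  1 × O: no H
  Total hydrogens = 7.

7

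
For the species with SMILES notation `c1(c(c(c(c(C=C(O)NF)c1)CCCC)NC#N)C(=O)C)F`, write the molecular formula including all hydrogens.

Heavy atoms from the SMILES: 15 C, 2 F, 3 N, 2 O.
Implicit hydrogens by atom environment:
  5 × C (aromatic): no H
  3 × C: 2 H each → 6
  3 × C: no H
  2 × C: 3 H each → 6
  2 × F: no H
  2 × N: 1 H each → 2
  1 × C (aromatic): 1 H
  1 × C: 1 H
  1 × N: no H
  1 × O: 1 H
  1 × O: no H
  Total hydrogens = 17.
Molecular formula: C15H17F2N3O2

C15H17F2N3O2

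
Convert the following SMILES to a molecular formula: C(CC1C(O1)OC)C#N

Heavy atoms from the SMILES: 6 C, 1 N, 2 O.
Implicit hydrogens by atom environment:
  2 × C: 2 H each → 4
  2 × C: 1 H each → 2
  2 × O: no H
  1 × C: 3 H
  1 × C: no H
  1 × N: no H
  Total hydrogens = 9.
Molecular formula: C6H9NO2

C6H9NO2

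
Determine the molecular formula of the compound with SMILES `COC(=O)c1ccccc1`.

Heavy atoms from the SMILES: 8 C, 2 O.
Implicit hydrogens by atom environment:
  5 × C (aromatic): 1 H each → 5
  2 × O: no H
  1 × C: 3 H
  1 × C (aromatic): no H
  1 × C: no H
  Total hydrogens = 8.
Molecular formula: C8H8O2

C8H8O2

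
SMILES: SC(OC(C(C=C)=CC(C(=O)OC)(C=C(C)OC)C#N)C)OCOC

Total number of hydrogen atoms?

25

Hydrogens are implicit in SMILES; fill each atom to its normal valence:
  6 × O: no H
  5 × C: 3 H each → 15
  5 × C: 1 H each → 5
  5 × C: no H
  2 × C: 2 H each → 4
  1 × N: no H
  1 × S: 1 H
  Total hydrogens = 25.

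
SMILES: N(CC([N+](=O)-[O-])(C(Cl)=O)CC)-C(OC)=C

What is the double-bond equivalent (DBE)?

3

Molecular formula from the SMILES: C8H13ClN2O4.
DoU = (2C + 2 + N − H − X)/2 = (2·8 + 2 + 2 − 13 − 1)/2 = 6/2 = 3.
(Structurally: 0 ring(s) + 3 π bond(s) = 3.)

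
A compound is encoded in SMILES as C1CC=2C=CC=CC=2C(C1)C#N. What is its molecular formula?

Heavy atoms from the SMILES: 11 C, 1 N.
Implicit hydrogens by atom environment:
  4 × C (aromatic): 1 H each → 4
  3 × C: 2 H each → 6
  2 × C (aromatic): no H
  1 × C: 1 H
  1 × C: no H
  1 × N: no H
  Total hydrogens = 11.
Molecular formula: C11H11N

C11H11N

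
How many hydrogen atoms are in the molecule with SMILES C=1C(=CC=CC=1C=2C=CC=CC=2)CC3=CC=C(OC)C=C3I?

17

Hydrogens are implicit in SMILES; fill each atom to its normal valence:
  12 × C (aromatic): 1 H each → 12
  6 × C (aromatic): no H
  1 × C: 3 H
  1 × C: 2 H
  1 × I: no H
  1 × O: no H
  Total hydrogens = 17.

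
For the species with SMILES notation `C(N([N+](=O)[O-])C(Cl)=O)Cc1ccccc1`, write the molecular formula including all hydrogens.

C9H9ClN2O3

Heavy atoms from the SMILES: 9 C, 1 Cl, 2 N, 3 O.
Implicit hydrogens by atom environment:
  5 × C (aromatic): 1 H each → 5
  2 × C: 2 H each → 4
  2 × O: no H
  1 × C (aromatic): no H
  1 × C: no H
  1 × Cl: no H
  1 × N: no H
  1 × N (charge +1): no H
  1 × O (charge -1): no H
  Total hydrogens = 9.
Molecular formula: C9H9ClN2O3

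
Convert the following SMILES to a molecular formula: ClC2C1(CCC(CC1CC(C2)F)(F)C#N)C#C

Heavy atoms from the SMILES: 13 C, 1 Cl, 2 F, 1 N.
Implicit hydrogens by atom environment:
  5 × C: 2 H each → 10
  4 × C: 1 H each → 4
  4 × C: no H
  2 × F: no H
  1 × Cl: no H
  1 × N: no H
  Total hydrogens = 14.
Molecular formula: C13H14ClF2N

C13H14ClF2N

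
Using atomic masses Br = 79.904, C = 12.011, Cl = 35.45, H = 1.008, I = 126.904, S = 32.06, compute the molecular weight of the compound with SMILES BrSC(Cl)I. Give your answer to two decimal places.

Molecular formula: CHBrClIS.
M = 1×79.904 + 1×12.011 + 1×35.45 + 1×1.008 + 1×126.904 + 1×32.06 = 287.34 g/mol.

287.34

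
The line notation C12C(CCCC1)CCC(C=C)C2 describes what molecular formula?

Heavy atoms from the SMILES: 12 C.
Implicit hydrogens by atom environment:
  8 × C: 2 H each → 16
  4 × C: 1 H each → 4
  Total hydrogens = 20.
Molecular formula: C12H20

C12H20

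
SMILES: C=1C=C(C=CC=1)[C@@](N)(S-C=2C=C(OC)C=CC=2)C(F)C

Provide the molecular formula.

C16H18FNOS

Heavy atoms from the SMILES: 16 C, 1 F, 1 N, 1 O, 1 S.
Implicit hydrogens by atom environment:
  9 × C (aromatic): 1 H each → 9
  3 × C (aromatic): no H
  2 × C: 3 H each → 6
  1 × C: 1 H
  1 × C: no H
  1 × F: no H
  1 × N: 2 H
  1 × O: no H
  1 × S: no H
  Total hydrogens = 18.
Molecular formula: C16H18FNOS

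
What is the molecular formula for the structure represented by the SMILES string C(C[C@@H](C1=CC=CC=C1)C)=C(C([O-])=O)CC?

C14H17O2-

Heavy atoms from the SMILES: 14 C, 2 O.
Implicit hydrogens by atom environment:
  5 × C (aromatic): 1 H each → 5
  2 × C: 3 H each → 6
  2 × C: 2 H each → 4
  2 × C: 1 H each → 2
  2 × C: no H
  1 × C (aromatic): no H
  1 × O: no H
  1 × O (charge -1): no H
  Total hydrogens = 17.
Net charge -1.
Molecular formula: C14H17O2-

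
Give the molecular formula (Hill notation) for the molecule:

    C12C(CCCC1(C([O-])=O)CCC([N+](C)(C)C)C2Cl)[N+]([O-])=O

C14H23ClN2O4

Heavy atoms from the SMILES: 14 C, 1 Cl, 2 N, 4 O.
Implicit hydrogens by atom environment:
  5 × C: 2 H each → 10
  4 × C: 1 H each → 4
  3 × C: 3 H each → 9
  2 × C: no H
  2 × N (charge +1): no H
  2 × O: no H
  2 × O (charge -1): no H
  1 × Cl: no H
  Total hydrogens = 23.
Molecular formula: C14H23ClN2O4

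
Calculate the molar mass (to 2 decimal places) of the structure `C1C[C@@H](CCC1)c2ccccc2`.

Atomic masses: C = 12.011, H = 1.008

160.26

Molecular formula: C12H16.
M = 12×12.011 + 16×1.008 = 160.26 g/mol.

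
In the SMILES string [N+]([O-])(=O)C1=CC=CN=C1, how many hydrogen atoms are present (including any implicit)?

Hydrogens are implicit in SMILES; fill each atom to its normal valence:
  4 × C (aromatic): 1 H each → 4
  1 × C (aromatic): no H
  1 × N (aromatic): no H
  1 × N (charge +1): no H
  1 × O: no H
  1 × O (charge -1): no H
  Total hydrogens = 4.

4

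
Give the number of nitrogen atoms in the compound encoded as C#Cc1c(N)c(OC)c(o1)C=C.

The symbol for nitrogen appears 1 time in the SMILES.

1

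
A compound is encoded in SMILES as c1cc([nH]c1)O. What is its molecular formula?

C4H5NO

Heavy atoms from the SMILES: 4 C, 1 N, 1 O.
Implicit hydrogens by atom environment:
  3 × C (aromatic): 1 H each → 3
  1 × C (aromatic): no H
  1 × N (aromatic): 1 H
  1 × O: 1 H
  Total hydrogens = 5.
Molecular formula: C4H5NO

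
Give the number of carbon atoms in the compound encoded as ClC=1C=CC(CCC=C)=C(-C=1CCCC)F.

14

The symbol for carbon appears 14 times in the SMILES. (Cl is a single chlorine, not C + l.)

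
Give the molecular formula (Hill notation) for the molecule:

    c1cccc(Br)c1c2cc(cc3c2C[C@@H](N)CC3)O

Heavy atoms from the SMILES: 1 Br, 16 C, 1 N, 1 O.
Implicit hydrogens by atom environment:
  6 × C (aromatic): 1 H each → 6
  6 × C (aromatic): no H
  3 × C: 2 H each → 6
  1 × Br: no H
  1 × C: 1 H
  1 × N: 2 H
  1 × O: 1 H
  Total hydrogens = 16.
Molecular formula: C16H16BrNO

C16H16BrNO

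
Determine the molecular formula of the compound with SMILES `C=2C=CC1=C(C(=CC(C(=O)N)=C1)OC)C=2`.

C12H11NO2

Heavy atoms from the SMILES: 12 C, 1 N, 2 O.
Implicit hydrogens by atom environment:
  6 × C (aromatic): 1 H each → 6
  4 × C (aromatic): no H
  2 × O: no H
  1 × C: 3 H
  1 × C: no H
  1 × N: 2 H
  Total hydrogens = 11.
Molecular formula: C12H11NO2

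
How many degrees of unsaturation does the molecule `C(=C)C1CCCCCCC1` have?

Molecular formula from the SMILES: C10H18.
DoU = (2C + 2 + N − H − X)/2 = (2·10 + 2 + 0 − 18 − 0)/2 = 4/2 = 2.
(Structurally: 1 ring(s) + 1 π bond(s) = 2.)

2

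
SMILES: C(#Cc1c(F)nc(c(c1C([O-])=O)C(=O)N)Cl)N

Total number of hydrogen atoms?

Hydrogens are implicit in SMILES; fill each atom to its normal valence:
  5 × C (aromatic): no H
  4 × C: no H
  2 × N: 2 H each → 4
  2 × O: no H
  1 × Cl: no H
  1 × F: no H
  1 × N (aromatic): no H
  1 × O (charge -1): no H
  Total hydrogens = 4.

4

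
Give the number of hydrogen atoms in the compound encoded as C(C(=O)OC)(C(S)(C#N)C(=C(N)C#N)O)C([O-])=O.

8

Hydrogens are implicit in SMILES; fill each atom to its normal valence:
  7 × C: no H
  3 × O: no H
  2 × N: no H
  1 × C: 3 H
  1 × C: 1 H
  1 × N: 2 H
  1 × O: 1 H
  1 × O (charge -1): no H
  1 × S: 1 H
  Total hydrogens = 8.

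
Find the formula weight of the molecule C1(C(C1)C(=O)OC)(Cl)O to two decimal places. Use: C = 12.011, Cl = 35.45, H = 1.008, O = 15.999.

150.56

Molecular formula: C5H7ClO3.
M = 5×12.011 + 1×35.45 + 7×1.008 + 3×15.999 = 150.56 g/mol.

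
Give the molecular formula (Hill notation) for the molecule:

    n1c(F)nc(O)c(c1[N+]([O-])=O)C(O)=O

C5H2FN3O5

Heavy atoms from the SMILES: 5 C, 1 F, 3 N, 5 O.
Implicit hydrogens by atom environment:
  4 × C (aromatic): no H
  2 × N (aromatic): no H
  2 × O: 1 H each → 2
  2 × O: no H
  1 × C: no H
  1 × F: no H
  1 × N (charge +1): no H
  1 × O (charge -1): no H
  Total hydrogens = 2.
Molecular formula: C5H2FN3O5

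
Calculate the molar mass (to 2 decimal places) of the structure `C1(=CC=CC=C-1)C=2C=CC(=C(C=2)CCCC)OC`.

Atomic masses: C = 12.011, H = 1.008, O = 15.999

Molecular formula: C17H20O.
M = 17×12.011 + 20×1.008 + 1×15.999 = 240.35 g/mol.

240.35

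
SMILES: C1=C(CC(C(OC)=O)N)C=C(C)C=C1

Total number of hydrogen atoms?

15

Hydrogens are implicit in SMILES; fill each atom to its normal valence:
  4 × C (aromatic): 1 H each → 4
  2 × C: 3 H each → 6
  2 × C (aromatic): no H
  2 × O: no H
  1 × C: 2 H
  1 × C: 1 H
  1 × C: no H
  1 × N: 2 H
  Total hydrogens = 15.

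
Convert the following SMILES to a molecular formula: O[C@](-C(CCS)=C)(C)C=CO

C8H14O2S

Heavy atoms from the SMILES: 8 C, 2 O, 1 S.
Implicit hydrogens by atom environment:
  3 × C: 2 H each → 6
  2 × C: 1 H each → 2
  2 × C: no H
  2 × O: 1 H each → 2
  1 × C: 3 H
  1 × S: 1 H
  Total hydrogens = 14.
Molecular formula: C8H14O2S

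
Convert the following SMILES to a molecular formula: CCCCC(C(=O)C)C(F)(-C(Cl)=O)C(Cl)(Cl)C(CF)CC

C14H21Cl3F2O2

Heavy atoms from the SMILES: 14 C, 3 Cl, 2 F, 2 O.
Implicit hydrogens by atom environment:
  5 × C: 2 H each → 10
  4 × C: no H
  3 × C: 3 H each → 9
  3 × Cl: no H
  2 × C: 1 H each → 2
  2 × F: no H
  2 × O: no H
  Total hydrogens = 21.
Molecular formula: C14H21Cl3F2O2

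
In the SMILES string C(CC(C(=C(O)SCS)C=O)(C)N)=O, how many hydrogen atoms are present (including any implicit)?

Hydrogens are implicit in SMILES; fill each atom to its normal valence:
  3 × C: no H
  2 × C: 2 H each → 4
  2 × C: 1 H each → 2
  2 × O: no H
  1 × C: 3 H
  1 × N: 2 H
  1 × O: 1 H
  1 × S: 1 H
  1 × S: no H
  Total hydrogens = 13.

13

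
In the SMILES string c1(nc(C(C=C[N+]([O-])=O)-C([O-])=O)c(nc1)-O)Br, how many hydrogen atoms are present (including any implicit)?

5

Hydrogens are implicit in SMILES; fill each atom to its normal valence:
  3 × C: 1 H each → 3
  3 × C (aromatic): no H
  2 × N (aromatic): no H
  2 × O: no H
  2 × O (charge -1): no H
  1 × Br: no H
  1 × C (aromatic): 1 H
  1 × C: no H
  1 × N (charge +1): no H
  1 × O: 1 H
  Total hydrogens = 5.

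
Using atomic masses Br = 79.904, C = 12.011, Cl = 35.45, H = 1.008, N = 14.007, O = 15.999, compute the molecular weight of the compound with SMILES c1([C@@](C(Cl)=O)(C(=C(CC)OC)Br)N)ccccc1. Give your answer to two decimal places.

332.62

Molecular formula: C13H15BrClNO2.
M = 1×79.904 + 13×12.011 + 1×35.45 + 15×1.008 + 1×14.007 + 2×15.999 = 332.62 g/mol.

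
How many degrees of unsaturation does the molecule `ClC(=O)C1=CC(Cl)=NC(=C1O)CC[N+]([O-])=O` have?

6

Molecular formula from the SMILES: C8H6Cl2N2O4.
DoU = (2C + 2 + N − H − X)/2 = (2·8 + 2 + 2 − 6 − 2)/2 = 12/2 = 6.
(Structurally: 1 ring(s) + 5 π bond(s) = 6.)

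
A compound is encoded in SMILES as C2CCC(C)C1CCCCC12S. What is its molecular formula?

C11H20S

Heavy atoms from the SMILES: 11 C, 1 S.
Implicit hydrogens by atom environment:
  7 × C: 2 H each → 14
  2 × C: 1 H each → 2
  1 × C: 3 H
  1 × C: no H
  1 × S: 1 H
  Total hydrogens = 20.
Molecular formula: C11H20S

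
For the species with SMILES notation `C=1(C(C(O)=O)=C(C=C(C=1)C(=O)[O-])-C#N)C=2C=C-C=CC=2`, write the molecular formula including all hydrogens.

Heavy atoms from the SMILES: 15 C, 1 N, 4 O.
Implicit hydrogens by atom environment:
  7 × C (aromatic): 1 H each → 7
  5 × C (aromatic): no H
  3 × C: no H
  2 × O: no H
  1 × N: no H
  1 × O: 1 H
  1 × O (charge -1): no H
  Total hydrogens = 8.
Net charge -1.
Molecular formula: C15H8NO4-

C15H8NO4-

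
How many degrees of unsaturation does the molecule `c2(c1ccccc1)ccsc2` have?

Molecular formula from the SMILES: C10H8S.
DoU = (2C + 2 + N − H − X)/2 = (2·10 + 2 + 0 − 8 − 0)/2 = 14/2 = 7.
(Structurally: 2 ring(s) + 5 π bond(s) = 7.)

7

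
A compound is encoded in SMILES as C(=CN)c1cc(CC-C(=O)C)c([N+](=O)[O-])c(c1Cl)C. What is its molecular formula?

Heavy atoms from the SMILES: 13 C, 1 Cl, 2 N, 3 O.
Implicit hydrogens by atom environment:
  5 × C (aromatic): no H
  2 × C: 3 H each → 6
  2 × C: 2 H each → 4
  2 × C: 1 H each → 2
  2 × O: no H
  1 × C (aromatic): 1 H
  1 × C: no H
  1 × Cl: no H
  1 × N: 2 H
  1 × N (charge +1): no H
  1 × O (charge -1): no H
  Total hydrogens = 15.
Molecular formula: C13H15ClN2O3

C13H15ClN2O3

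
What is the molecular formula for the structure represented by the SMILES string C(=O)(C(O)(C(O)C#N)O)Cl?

C4H4ClNO4

Heavy atoms from the SMILES: 4 C, 1 Cl, 1 N, 4 O.
Implicit hydrogens by atom environment:
  3 × C: no H
  3 × O: 1 H each → 3
  1 × C: 1 H
  1 × Cl: no H
  1 × N: no H
  1 × O: no H
  Total hydrogens = 4.
Molecular formula: C4H4ClNO4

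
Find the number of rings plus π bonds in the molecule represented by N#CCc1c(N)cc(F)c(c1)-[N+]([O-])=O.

7

Molecular formula from the SMILES: C8H6FN3O2.
DoU = (2C + 2 + N − H − X)/2 = (2·8 + 2 + 3 − 6 − 1)/2 = 14/2 = 7.
(Structurally: 1 ring(s) + 6 π bond(s) = 7.)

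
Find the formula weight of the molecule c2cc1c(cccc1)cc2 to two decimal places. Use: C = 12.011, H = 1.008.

Molecular formula: C10H8.
M = 10×12.011 + 8×1.008 = 128.17 g/mol.

128.17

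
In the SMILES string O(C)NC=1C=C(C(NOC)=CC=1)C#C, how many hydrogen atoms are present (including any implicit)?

12

Hydrogens are implicit in SMILES; fill each atom to its normal valence:
  3 × C (aromatic): 1 H each → 3
  3 × C (aromatic): no H
  2 × C: 3 H each → 6
  2 × N: 1 H each → 2
  2 × O: no H
  1 × C: 1 H
  1 × C: no H
  Total hydrogens = 12.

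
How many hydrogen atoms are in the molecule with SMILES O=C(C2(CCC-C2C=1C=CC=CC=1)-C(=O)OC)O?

16

Hydrogens are implicit in SMILES; fill each atom to its normal valence:
  5 × C (aromatic): 1 H each → 5
  3 × C: 2 H each → 6
  3 × C: no H
  3 × O: no H
  1 × C: 3 H
  1 × C: 1 H
  1 × C (aromatic): no H
  1 × O: 1 H
  Total hydrogens = 16.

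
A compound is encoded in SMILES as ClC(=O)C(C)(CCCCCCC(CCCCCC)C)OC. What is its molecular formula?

Heavy atoms from the SMILES: 18 C, 1 Cl, 2 O.
Implicit hydrogens by atom environment:
  11 × C: 2 H each → 22
  4 × C: 3 H each → 12
  2 × C: no H
  2 × O: no H
  1 × C: 1 H
  1 × Cl: no H
  Total hydrogens = 35.
Molecular formula: C18H35ClO2

C18H35ClO2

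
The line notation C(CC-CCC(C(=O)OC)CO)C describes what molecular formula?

C10H20O3

Heavy atoms from the SMILES: 10 C, 3 O.
Implicit hydrogens by atom environment:
  6 × C: 2 H each → 12
  2 × C: 3 H each → 6
  2 × O: no H
  1 × C: 1 H
  1 × C: no H
  1 × O: 1 H
  Total hydrogens = 20.
Molecular formula: C10H20O3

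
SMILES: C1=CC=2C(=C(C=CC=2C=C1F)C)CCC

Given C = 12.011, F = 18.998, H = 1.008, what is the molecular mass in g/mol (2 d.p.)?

202.27

Molecular formula: C14H15F.
M = 14×12.011 + 1×18.998 + 15×1.008 = 202.27 g/mol.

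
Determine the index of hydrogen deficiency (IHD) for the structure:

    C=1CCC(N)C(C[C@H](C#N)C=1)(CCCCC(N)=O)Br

5

Molecular formula from the SMILES: C14H22BrN3O.
DoU = (2C + 2 + N − H − X)/2 = (2·14 + 2 + 3 − 22 − 1)/2 = 10/2 = 5.
(Structurally: 1 ring(s) + 4 π bond(s) = 5.)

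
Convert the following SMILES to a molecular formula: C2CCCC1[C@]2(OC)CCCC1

C11H20O

Heavy atoms from the SMILES: 11 C, 1 O.
Implicit hydrogens by atom environment:
  8 × C: 2 H each → 16
  1 × C: 3 H
  1 × C: 1 H
  1 × C: no H
  1 × O: no H
  Total hydrogens = 20.
Molecular formula: C11H20O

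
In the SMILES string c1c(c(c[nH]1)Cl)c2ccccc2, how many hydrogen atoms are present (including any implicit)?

8

Hydrogens are implicit in SMILES; fill each atom to its normal valence:
  7 × C (aromatic): 1 H each → 7
  3 × C (aromatic): no H
  1 × Cl: no H
  1 × N (aromatic): 1 H
  Total hydrogens = 8.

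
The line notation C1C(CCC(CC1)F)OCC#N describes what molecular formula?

Heavy atoms from the SMILES: 9 C, 1 F, 1 N, 1 O.
Implicit hydrogens by atom environment:
  6 × C: 2 H each → 12
  2 × C: 1 H each → 2
  1 × C: no H
  1 × F: no H
  1 × N: no H
  1 × O: no H
  Total hydrogens = 14.
Molecular formula: C9H14FNO

C9H14FNO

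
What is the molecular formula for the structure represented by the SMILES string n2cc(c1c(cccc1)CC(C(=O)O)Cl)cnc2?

C13H11ClN2O2

Heavy atoms from the SMILES: 13 C, 1 Cl, 2 N, 2 O.
Implicit hydrogens by atom environment:
  7 × C (aromatic): 1 H each → 7
  3 × C (aromatic): no H
  2 × N (aromatic): no H
  1 × C: 2 H
  1 × C: 1 H
  1 × C: no H
  1 × Cl: no H
  1 × O: 1 H
  1 × O: no H
  Total hydrogens = 11.
Molecular formula: C13H11ClN2O2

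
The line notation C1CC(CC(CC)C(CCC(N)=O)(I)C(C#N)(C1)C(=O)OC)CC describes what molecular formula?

C18H29IN2O3

Heavy atoms from the SMILES: 18 C, 1 I, 2 N, 3 O.
Implicit hydrogens by atom environment:
  8 × C: 2 H each → 16
  5 × C: no H
  3 × C: 3 H each → 9
  3 × O: no H
  2 × C: 1 H each → 2
  1 × I: no H
  1 × N: 2 H
  1 × N: no H
  Total hydrogens = 29.
Molecular formula: C18H29IN2O3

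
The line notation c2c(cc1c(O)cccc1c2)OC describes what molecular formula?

C11H10O2

Heavy atoms from the SMILES: 11 C, 2 O.
Implicit hydrogens by atom environment:
  6 × C (aromatic): 1 H each → 6
  4 × C (aromatic): no H
  1 × C: 3 H
  1 × O: 1 H
  1 × O: no H
  Total hydrogens = 10.
Molecular formula: C11H10O2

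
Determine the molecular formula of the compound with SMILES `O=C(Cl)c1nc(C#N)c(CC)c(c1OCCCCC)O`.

Heavy atoms from the SMILES: 14 C, 1 Cl, 2 N, 3 O.
Implicit hydrogens by atom environment:
  5 × C: 2 H each → 10
  5 × C (aromatic): no H
  2 × C: 3 H each → 6
  2 × C: no H
  2 × O: no H
  1 × Cl: no H
  1 × N (aromatic): no H
  1 × N: no H
  1 × O: 1 H
  Total hydrogens = 17.
Molecular formula: C14H17ClN2O3

C14H17ClN2O3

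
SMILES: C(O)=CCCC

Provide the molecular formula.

Heavy atoms from the SMILES: 5 C, 1 O.
Implicit hydrogens by atom environment:
  2 × C: 2 H each → 4
  2 × C: 1 H each → 2
  1 × C: 3 H
  1 × O: 1 H
  Total hydrogens = 10.
Molecular formula: C5H10O

C5H10O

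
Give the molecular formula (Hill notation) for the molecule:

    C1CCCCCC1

C7H14

Heavy atoms from the SMILES: 7 C.
Implicit hydrogens by atom environment:
  7 × C: 2 H each → 14
  Total hydrogens = 14.
Molecular formula: C7H14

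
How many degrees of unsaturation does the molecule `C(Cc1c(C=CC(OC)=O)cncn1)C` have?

Molecular formula from the SMILES: C11H14N2O2.
DoU = (2C + 2 + N − H − X)/2 = (2·11 + 2 + 2 − 14 − 0)/2 = 12/2 = 6.
(Structurally: 1 ring(s) + 5 π bond(s) = 6.)

6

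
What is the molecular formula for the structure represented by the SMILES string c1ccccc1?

C6H6

Heavy atoms from the SMILES: 6 C.
Implicit hydrogens by atom environment:
  6 × C (aromatic): 1 H each → 6
  Total hydrogens = 6.
Molecular formula: C6H6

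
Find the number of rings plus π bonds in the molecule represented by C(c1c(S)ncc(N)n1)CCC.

4

Molecular formula from the SMILES: C8H13N3S.
DoU = (2C + 2 + N − H − X)/2 = (2·8 + 2 + 3 − 13 − 0)/2 = 8/2 = 4.
(Structurally: 1 ring(s) + 3 π bond(s) = 4.)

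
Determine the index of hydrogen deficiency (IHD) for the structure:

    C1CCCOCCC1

1

Molecular formula from the SMILES: C7H14O.
DoU = (2C + 2 + N − H − X)/2 = (2·7 + 2 + 0 − 14 − 0)/2 = 2/2 = 1.
(Structurally: 1 ring(s) + 0 π bond(s) = 1.)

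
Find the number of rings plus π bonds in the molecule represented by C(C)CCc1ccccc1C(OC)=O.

Molecular formula from the SMILES: C12H16O2.
DoU = (2C + 2 + N − H − X)/2 = (2·12 + 2 + 0 − 16 − 0)/2 = 10/2 = 5.
(Structurally: 1 ring(s) + 4 π bond(s) = 5.)

5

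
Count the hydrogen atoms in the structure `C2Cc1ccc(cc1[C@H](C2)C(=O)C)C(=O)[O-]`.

13

Hydrogens are implicit in SMILES; fill each atom to its normal valence:
  3 × C: 2 H each → 6
  3 × C (aromatic): 1 H each → 3
  3 × C (aromatic): no H
  2 × C: no H
  2 × O: no H
  1 × C: 3 H
  1 × C: 1 H
  1 × O (charge -1): no H
  Total hydrogens = 13.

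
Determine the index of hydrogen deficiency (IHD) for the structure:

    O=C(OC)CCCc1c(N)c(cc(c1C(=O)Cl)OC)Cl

6

Molecular formula from the SMILES: C13H15Cl2NO4.
DoU = (2C + 2 + N − H − X)/2 = (2·13 + 2 + 1 − 15 − 2)/2 = 12/2 = 6.
(Structurally: 1 ring(s) + 5 π bond(s) = 6.)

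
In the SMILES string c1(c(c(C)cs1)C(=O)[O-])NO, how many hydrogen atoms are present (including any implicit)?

6

Hydrogens are implicit in SMILES; fill each atom to its normal valence:
  3 × C (aromatic): no H
  1 × C: 3 H
  1 × C (aromatic): 1 H
  1 × C: no H
  1 × N: 1 H
  1 × O: 1 H
  1 × O: no H
  1 × O (charge -1): no H
  1 × S (aromatic): no H
  Total hydrogens = 6.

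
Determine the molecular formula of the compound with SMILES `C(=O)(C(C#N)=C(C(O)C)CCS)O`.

C8H11NO3S

Heavy atoms from the SMILES: 8 C, 1 N, 3 O, 1 S.
Implicit hydrogens by atom environment:
  4 × C: no H
  2 × C: 2 H each → 4
  2 × O: 1 H each → 2
  1 × C: 3 H
  1 × C: 1 H
  1 × N: no H
  1 × O: no H
  1 × S: 1 H
  Total hydrogens = 11.
Molecular formula: C8H11NO3S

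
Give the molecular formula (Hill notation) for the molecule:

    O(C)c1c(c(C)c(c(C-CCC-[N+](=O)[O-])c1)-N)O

Heavy atoms from the SMILES: 12 C, 2 N, 4 O.
Implicit hydrogens by atom environment:
  5 × C (aromatic): no H
  4 × C: 2 H each → 8
  2 × C: 3 H each → 6
  2 × O: no H
  1 × C (aromatic): 1 H
  1 × N: 2 H
  1 × N (charge +1): no H
  1 × O: 1 H
  1 × O (charge -1): no H
  Total hydrogens = 18.
Molecular formula: C12H18N2O4

C12H18N2O4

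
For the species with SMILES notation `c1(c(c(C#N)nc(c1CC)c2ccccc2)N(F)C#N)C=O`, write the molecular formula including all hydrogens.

C16H11FN4O

Heavy atoms from the SMILES: 16 C, 1 F, 4 N, 1 O.
Implicit hydrogens by atom environment:
  6 × C (aromatic): no H
  5 × C (aromatic): 1 H each → 5
  3 × N: no H
  2 × C: no H
  1 × C: 3 H
  1 × C: 2 H
  1 × C: 1 H
  1 × F: no H
  1 × N (aromatic): no H
  1 × O: no H
  Total hydrogens = 11.
Molecular formula: C16H11FN4O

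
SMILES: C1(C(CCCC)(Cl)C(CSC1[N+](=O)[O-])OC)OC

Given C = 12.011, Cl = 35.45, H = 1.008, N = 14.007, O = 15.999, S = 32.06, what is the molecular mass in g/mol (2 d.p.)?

Molecular formula: C11H20ClNO4S.
M = 11×12.011 + 1×35.45 + 20×1.008 + 1×14.007 + 4×15.999 + 1×32.06 = 297.79 g/mol.

297.79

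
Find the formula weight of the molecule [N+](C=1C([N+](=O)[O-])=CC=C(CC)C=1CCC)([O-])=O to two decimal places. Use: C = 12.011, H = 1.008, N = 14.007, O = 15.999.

Molecular formula: C11H14N2O4.
M = 11×12.011 + 14×1.008 + 2×14.007 + 4×15.999 = 238.24 g/mol.

238.24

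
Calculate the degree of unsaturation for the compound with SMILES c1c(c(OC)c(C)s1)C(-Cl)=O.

4

Molecular formula from the SMILES: C7H7ClO2S.
DoU = (2C + 2 + N − H − X)/2 = (2·7 + 2 + 0 − 7 − 1)/2 = 8/2 = 4.
(Structurally: 1 ring(s) + 3 π bond(s) = 4.)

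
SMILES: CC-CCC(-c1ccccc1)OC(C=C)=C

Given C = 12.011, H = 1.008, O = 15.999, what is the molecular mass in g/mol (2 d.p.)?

216.32

Molecular formula: C15H20O.
M = 15×12.011 + 20×1.008 + 1×15.999 = 216.32 g/mol.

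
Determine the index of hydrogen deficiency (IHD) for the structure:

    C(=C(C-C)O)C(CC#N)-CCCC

Molecular formula from the SMILES: C11H19NO.
DoU = (2C + 2 + N − H − X)/2 = (2·11 + 2 + 1 − 19 − 0)/2 = 6/2 = 3.
(Structurally: 0 ring(s) + 3 π bond(s) = 3.)

3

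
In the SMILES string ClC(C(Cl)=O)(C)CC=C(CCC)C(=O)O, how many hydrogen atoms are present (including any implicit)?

14

Hydrogens are implicit in SMILES; fill each atom to its normal valence:
  4 × C: no H
  3 × C: 2 H each → 6
  2 × C: 3 H each → 6
  2 × Cl: no H
  2 × O: no H
  1 × C: 1 H
  1 × O: 1 H
  Total hydrogens = 14.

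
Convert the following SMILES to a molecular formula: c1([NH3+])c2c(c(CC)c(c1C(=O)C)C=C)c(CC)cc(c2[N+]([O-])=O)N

C18H22N3O3+

Heavy atoms from the SMILES: 18 C, 3 N, 3 O.
Implicit hydrogens by atom environment:
  9 × C (aromatic): no H
  3 × C: 3 H each → 9
  3 × C: 2 H each → 6
  2 × O: no H
  1 × C (aromatic): 1 H
  1 × C: 1 H
  1 × C: no H
  1 × N (charge +1): 3 H
  1 × N: 2 H
  1 × N (charge +1): no H
  1 × O (charge -1): no H
  Total hydrogens = 22.
Net charge +1.
Molecular formula: C18H22N3O3+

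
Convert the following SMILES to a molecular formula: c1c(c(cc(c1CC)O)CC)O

C10H14O2

Heavy atoms from the SMILES: 10 C, 2 O.
Implicit hydrogens by atom environment:
  4 × C (aromatic): no H
  2 × C: 3 H each → 6
  2 × C: 2 H each → 4
  2 × C (aromatic): 1 H each → 2
  2 × O: 1 H each → 2
  Total hydrogens = 14.
Molecular formula: C10H14O2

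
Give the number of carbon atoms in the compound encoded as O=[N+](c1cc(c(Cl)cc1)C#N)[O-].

The symbol for carbon appears 7 times in the SMILES. Lowercase c denotes aromatic carbon and counts toward C.

7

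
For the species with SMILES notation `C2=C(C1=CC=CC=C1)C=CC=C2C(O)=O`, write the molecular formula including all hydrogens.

C13H10O2

Heavy atoms from the SMILES: 13 C, 2 O.
Implicit hydrogens by atom environment:
  9 × C (aromatic): 1 H each → 9
  3 × C (aromatic): no H
  1 × C: no H
  1 × O: 1 H
  1 × O: no H
  Total hydrogens = 10.
Molecular formula: C13H10O2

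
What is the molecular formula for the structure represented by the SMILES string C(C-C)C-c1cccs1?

Heavy atoms from the SMILES: 8 C, 1 S.
Implicit hydrogens by atom environment:
  3 × C: 2 H each → 6
  3 × C (aromatic): 1 H each → 3
  1 × C: 3 H
  1 × C (aromatic): no H
  1 × S (aromatic): no H
  Total hydrogens = 12.
Molecular formula: C8H12S

C8H12S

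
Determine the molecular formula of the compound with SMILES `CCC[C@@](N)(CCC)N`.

C7H18N2

Heavy atoms from the SMILES: 7 C, 2 N.
Implicit hydrogens by atom environment:
  4 × C: 2 H each → 8
  2 × C: 3 H each → 6
  2 × N: 2 H each → 4
  1 × C: no H
  Total hydrogens = 18.
Molecular formula: C7H18N2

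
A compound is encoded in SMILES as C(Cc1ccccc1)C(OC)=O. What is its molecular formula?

C10H12O2

Heavy atoms from the SMILES: 10 C, 2 O.
Implicit hydrogens by atom environment:
  5 × C (aromatic): 1 H each → 5
  2 × C: 2 H each → 4
  2 × O: no H
  1 × C: 3 H
  1 × C (aromatic): no H
  1 × C: no H
  Total hydrogens = 12.
Molecular formula: C10H12O2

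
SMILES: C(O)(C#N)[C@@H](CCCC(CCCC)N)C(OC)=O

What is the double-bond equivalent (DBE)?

Molecular formula from the SMILES: C13H24N2O3.
DoU = (2C + 2 + N − H − X)/2 = (2·13 + 2 + 2 − 24 − 0)/2 = 6/2 = 3.
(Structurally: 0 ring(s) + 3 π bond(s) = 3.)

3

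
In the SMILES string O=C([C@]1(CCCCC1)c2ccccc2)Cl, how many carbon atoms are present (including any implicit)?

The symbol for carbon appears 13 times in the SMILES. Lowercase c denotes aromatic carbon and counts toward C.

13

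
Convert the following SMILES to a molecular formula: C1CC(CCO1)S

C5H10OS

Heavy atoms from the SMILES: 5 C, 1 O, 1 S.
Implicit hydrogens by atom environment:
  4 × C: 2 H each → 8
  1 × C: 1 H
  1 × O: no H
  1 × S: 1 H
  Total hydrogens = 10.
Molecular formula: C5H10OS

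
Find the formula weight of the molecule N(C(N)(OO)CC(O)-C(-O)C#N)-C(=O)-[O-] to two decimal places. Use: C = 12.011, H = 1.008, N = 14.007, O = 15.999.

Molecular formula: C6H10N3O6-.
M = 6×12.011 + 10×1.008 + 3×14.007 + 6×15.999 = 220.16 g/mol.

220.16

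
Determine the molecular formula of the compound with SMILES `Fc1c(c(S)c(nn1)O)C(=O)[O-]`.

C5H2FN2O3S-

Heavy atoms from the SMILES: 5 C, 1 F, 2 N, 3 O, 1 S.
Implicit hydrogens by atom environment:
  4 × C (aromatic): no H
  2 × N (aromatic): no H
  1 × C: no H
  1 × F: no H
  1 × O: 1 H
  1 × O: no H
  1 × O (charge -1): no H
  1 × S: 1 H
  Total hydrogens = 2.
Net charge -1.
Molecular formula: C5H2FN2O3S-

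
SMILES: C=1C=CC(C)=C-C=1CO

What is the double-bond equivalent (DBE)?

Molecular formula from the SMILES: C8H10O.
DoU = (2C + 2 + N − H − X)/2 = (2·8 + 2 + 0 − 10 − 0)/2 = 8/2 = 4.
(Structurally: 1 ring(s) + 3 π bond(s) = 4.)

4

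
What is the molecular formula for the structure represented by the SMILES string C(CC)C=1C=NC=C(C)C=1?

Heavy atoms from the SMILES: 9 C, 1 N.
Implicit hydrogens by atom environment:
  3 × C (aromatic): 1 H each → 3
  2 × C: 3 H each → 6
  2 × C: 2 H each → 4
  2 × C (aromatic): no H
  1 × N (aromatic): no H
  Total hydrogens = 13.
Molecular formula: C9H13N

C9H13N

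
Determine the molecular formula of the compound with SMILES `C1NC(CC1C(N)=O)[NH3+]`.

Heavy atoms from the SMILES: 5 C, 3 N, 1 O.
Implicit hydrogens by atom environment:
  2 × C: 2 H each → 4
  2 × C: 1 H each → 2
  1 × C: no H
  1 × N (charge +1): 3 H
  1 × N: 2 H
  1 × N: 1 H
  1 × O: no H
  Total hydrogens = 12.
Net charge +1.
Molecular formula: C5H12N3O+

C5H12N3O+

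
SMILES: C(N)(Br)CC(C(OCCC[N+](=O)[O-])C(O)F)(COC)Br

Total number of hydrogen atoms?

Hydrogens are implicit in SMILES; fill each atom to its normal valence:
  5 × C: 2 H each → 10
  3 × C: 1 H each → 3
  3 × O: no H
  2 × Br: no H
  1 × C: 3 H
  1 × C: no H
  1 × F: no H
  1 × N: 2 H
  1 × N (charge +1): no H
  1 × O: 1 H
  1 × O (charge -1): no H
  Total hydrogens = 19.

19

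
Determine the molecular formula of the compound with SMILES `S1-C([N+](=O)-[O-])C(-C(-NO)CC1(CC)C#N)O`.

C8H13N3O4S

Heavy atoms from the SMILES: 8 C, 3 N, 4 O, 1 S.
Implicit hydrogens by atom environment:
  3 × C: 1 H each → 3
  2 × C: 2 H each → 4
  2 × C: no H
  2 × O: 1 H each → 2
  1 × C: 3 H
  1 × N: 1 H
  1 × N (charge +1): no H
  1 × N: no H
  1 × O: no H
  1 × O (charge -1): no H
  1 × S: no H
  Total hydrogens = 13.
Molecular formula: C8H13N3O4S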